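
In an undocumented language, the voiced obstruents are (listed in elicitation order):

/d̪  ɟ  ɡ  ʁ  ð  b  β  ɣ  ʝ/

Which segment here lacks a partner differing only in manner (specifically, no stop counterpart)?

Bilabial: /b/ ~ /β/
Dental: /d̪/ ~ /ð/
Palatal: /ɟ/ ~ /ʝ/
Velar: /ɡ/ ~ /ɣ/
Uvular: only /ʁ/ (fricative); no stop partner.
So /ʁ/ is the unpaired segment.

/ʁ/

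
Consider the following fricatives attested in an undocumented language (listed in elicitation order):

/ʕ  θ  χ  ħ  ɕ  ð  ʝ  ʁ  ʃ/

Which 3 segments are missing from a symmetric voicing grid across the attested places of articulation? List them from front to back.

/ʒ/, /ʑ/, /ç/

place of articulation  voiceless  voiced  
dental            θ         ð       
postalveolar      ʃ         —       
alveolo-palatal   ɕ         —       
palatal           —         ʝ       
uvular            χ         ʁ       
pharyngeal        ħ         ʕ       
Gaps, from front to back: postalveolar lacks voiced (/ʒ/); alveolo-palatal lacks voiced (/ʑ/); palatal lacks voiceless (/ç/).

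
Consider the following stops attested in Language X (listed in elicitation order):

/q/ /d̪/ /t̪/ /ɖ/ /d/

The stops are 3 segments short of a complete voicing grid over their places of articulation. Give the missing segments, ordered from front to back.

/t/, /ʈ/, /ɢ/

place of articulation  voiceless  voiced  
dental            t̪        d̪      
alveolar          —         d       
retroflex         —         ɖ       
uvular            q         —       
Gaps, from front to back: alveolar lacks voiceless (/t/); retroflex lacks voiceless (/ʈ/); uvular lacks voiced (/ɢ/).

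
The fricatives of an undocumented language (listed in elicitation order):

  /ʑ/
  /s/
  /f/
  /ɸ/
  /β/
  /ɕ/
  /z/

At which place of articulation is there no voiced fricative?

place of articulation  voiceless  voiced  
bilabial          ɸ         β       
labiodental       f         —       
alveolar          s         z       
alveolo-palatal   ɕ         ʑ       
Every place of articulation has a voiced member except labiodental, where /v/ would be expected.

labiodental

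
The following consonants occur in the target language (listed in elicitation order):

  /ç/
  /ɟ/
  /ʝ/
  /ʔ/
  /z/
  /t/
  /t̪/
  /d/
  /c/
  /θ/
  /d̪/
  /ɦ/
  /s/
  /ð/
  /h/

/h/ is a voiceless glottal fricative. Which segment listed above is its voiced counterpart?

The voiced counterpart is a voiced glottal fricative — in this inventory, /ɦ/.

/ɦ/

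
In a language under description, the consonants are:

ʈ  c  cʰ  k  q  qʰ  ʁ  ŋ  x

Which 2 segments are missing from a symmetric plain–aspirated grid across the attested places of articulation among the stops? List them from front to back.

/ʈʰ/, /kʰ/

Plain: /ʈ/ (retroflex), /c/ (palatal), /k/ (velar), /q/ (uvular).
Aspirated: /cʰ/ (palatal), /qʰ/ (uvular).
Gaps, from front to back: retroflex lacks aspirated (/ʈʰ/); velar lacks aspirated (/kʰ/).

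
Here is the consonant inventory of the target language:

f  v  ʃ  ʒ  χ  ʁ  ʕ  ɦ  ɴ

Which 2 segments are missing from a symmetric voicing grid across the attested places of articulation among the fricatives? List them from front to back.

/ħ/, /h/

labiodental: voiceless /f/, voiced /v/.
postalveolar: voiceless /ʃ/, voiced /ʒ/.
uvular: voiceless /χ/, voiced /ʁ/.
pharyngeal: voiceless —, voiced /ʕ/.
glottal: voiceless —, voiced /ɦ/.
Gaps, from front to back: pharyngeal lacks voiceless (/ħ/); glottal lacks voiceless (/h/).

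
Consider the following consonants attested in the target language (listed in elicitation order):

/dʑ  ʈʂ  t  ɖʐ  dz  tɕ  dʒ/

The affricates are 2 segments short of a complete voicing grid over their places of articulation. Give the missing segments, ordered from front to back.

place of articulation  voiceless  voiced  
alveolar          —         dz      
postalveolar      —         dʒ      
retroflex         ʈʂ        ɖʐ      
alveolo-palatal   tɕ        dʑ      
Gaps, from front to back: alveolar lacks voiceless (/ts/); postalveolar lacks voiceless (/tʃ/).

/ts/, /tʃ/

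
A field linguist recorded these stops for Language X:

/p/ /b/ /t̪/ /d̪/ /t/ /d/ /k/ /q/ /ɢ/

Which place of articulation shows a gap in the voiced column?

place of articulation  voiceless  voiced  
bilabial          p         b       
dental            t̪        d̪      
alveolar          t         d       
velar             k         —       
uvular            q         ɢ       
Every place of articulation has a voiced member except velar, where /ɡ/ would be expected.

velar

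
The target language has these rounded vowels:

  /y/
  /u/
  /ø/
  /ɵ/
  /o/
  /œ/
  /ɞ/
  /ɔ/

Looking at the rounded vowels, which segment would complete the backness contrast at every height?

/ʉ/

high: front /y/, central —, back /u/.
high-mid: front /ø/, central /ɵ/, back /o/.
low-mid: front /œ/, central /ɞ/, back /ɔ/.
The high row has no central member, so the gap is the high central rounded vowel /ʉ/.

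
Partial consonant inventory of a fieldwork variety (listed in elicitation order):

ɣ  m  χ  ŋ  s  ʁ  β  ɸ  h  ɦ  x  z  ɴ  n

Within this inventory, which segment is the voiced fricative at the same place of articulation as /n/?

/z/

/n/ is an alveolar nasal.
The voiced fricative at the same place is a voiced alveolar fricative — in this inventory, /z/.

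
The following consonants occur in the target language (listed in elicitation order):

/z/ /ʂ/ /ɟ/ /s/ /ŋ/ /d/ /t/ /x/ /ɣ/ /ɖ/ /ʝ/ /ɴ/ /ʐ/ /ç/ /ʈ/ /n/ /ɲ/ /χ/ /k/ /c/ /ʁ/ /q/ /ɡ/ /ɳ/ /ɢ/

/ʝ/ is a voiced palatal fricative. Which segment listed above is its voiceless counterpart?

The voiceless counterpart is a voiceless palatal fricative — in this inventory, /ç/.

/ç/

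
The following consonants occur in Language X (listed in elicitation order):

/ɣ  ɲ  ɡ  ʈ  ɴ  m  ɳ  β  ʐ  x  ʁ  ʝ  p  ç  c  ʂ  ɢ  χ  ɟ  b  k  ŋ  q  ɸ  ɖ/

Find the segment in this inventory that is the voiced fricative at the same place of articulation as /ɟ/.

/ʝ/

/ɟ/ is a voiced palatal stop.
The voiced fricative at the same place is a voiced palatal fricative — in this inventory, /ʝ/.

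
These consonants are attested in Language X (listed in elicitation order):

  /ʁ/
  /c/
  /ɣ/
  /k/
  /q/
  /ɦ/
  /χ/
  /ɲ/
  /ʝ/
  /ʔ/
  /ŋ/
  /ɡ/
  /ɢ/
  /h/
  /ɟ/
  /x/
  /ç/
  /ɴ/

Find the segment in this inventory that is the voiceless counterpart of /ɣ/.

/x/

/ɣ/ is a voiced velar fricative.
The voiceless counterpart is a voiceless velar fricative — in this inventory, /x/.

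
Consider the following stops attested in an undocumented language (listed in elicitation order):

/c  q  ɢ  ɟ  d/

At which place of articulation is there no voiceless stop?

alveolar

alveolar: voiceless —, voiced /d/.
palatal: voiceless /c/, voiced /ɟ/.
uvular: voiceless /q/, voiced /ɢ/.
Every place of articulation has a voiceless member except alveolar, where /t/ would be expected.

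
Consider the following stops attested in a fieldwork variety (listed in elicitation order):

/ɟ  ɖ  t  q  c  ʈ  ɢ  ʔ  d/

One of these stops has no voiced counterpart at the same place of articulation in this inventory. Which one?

Alveolar: /t/ ~ /d/
Retroflex: /ʈ/ ~ /ɖ/
Palatal: /c/ ~ /ɟ/
Uvular: /q/ ~ /ɢ/
Glottal: only /ʔ/ (voiceless); no voiced partner.
So /ʔ/ is the unpaired segment.

/ʔ/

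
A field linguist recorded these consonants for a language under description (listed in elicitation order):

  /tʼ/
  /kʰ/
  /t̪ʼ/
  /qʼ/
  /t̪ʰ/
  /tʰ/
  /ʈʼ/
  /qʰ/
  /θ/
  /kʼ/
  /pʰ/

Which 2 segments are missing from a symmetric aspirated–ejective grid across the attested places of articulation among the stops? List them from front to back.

/pʼ/, /ʈʰ/

bilabial: aspirated /pʰ/, ejective —.
dental: aspirated /t̪ʰ/, ejective /t̪ʼ/.
alveolar: aspirated /tʰ/, ejective /tʼ/.
retroflex: aspirated —, ejective /ʈʼ/.
velar: aspirated /kʰ/, ejective /kʼ/.
uvular: aspirated /qʰ/, ejective /qʼ/.
Gaps, from front to back: bilabial lacks ejective (/pʼ/); retroflex lacks aspirated (/ʈʰ/).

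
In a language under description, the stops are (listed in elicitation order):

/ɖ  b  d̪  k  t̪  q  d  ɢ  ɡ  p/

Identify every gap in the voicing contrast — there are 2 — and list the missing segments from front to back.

bilabial: voiceless /p/, voiced /b/.
dental: voiceless /t̪/, voiced /d̪/.
alveolar: voiceless —, voiced /d/.
retroflex: voiceless —, voiced /ɖ/.
velar: voiceless /k/, voiced /ɡ/.
uvular: voiceless /q/, voiced /ɢ/.
Gaps, from front to back: alveolar lacks voiceless (/t/); retroflex lacks voiceless (/ʈ/).

/t/, /ʈ/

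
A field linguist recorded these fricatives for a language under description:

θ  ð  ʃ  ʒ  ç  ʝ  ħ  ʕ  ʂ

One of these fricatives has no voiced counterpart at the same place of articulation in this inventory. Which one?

/ʂ/

Dental: /θ/ ~ /ð/
Postalveolar: /ʃ/ ~ /ʒ/
Palatal: /ç/ ~ /ʝ/
Pharyngeal: /ħ/ ~ /ʕ/
Retroflex: only /ʂ/ (voiceless); no voiced partner.
So /ʂ/ is the unpaired segment.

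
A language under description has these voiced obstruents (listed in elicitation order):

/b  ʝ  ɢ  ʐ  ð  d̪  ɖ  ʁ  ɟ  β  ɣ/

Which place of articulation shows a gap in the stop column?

Stop: /b/ (bilabial), /d̪/ (dental), /ɖ/ (retroflex), /ɟ/ (palatal), /ɢ/ (uvular).
Fricative: /β/ (bilabial), /ð/ (dental), /ʐ/ (retroflex), /ʝ/ (palatal), /ɣ/ (velar), /ʁ/ (uvular).
Every place of articulation has a stop member except velar, where /ɡ/ would be expected.

velar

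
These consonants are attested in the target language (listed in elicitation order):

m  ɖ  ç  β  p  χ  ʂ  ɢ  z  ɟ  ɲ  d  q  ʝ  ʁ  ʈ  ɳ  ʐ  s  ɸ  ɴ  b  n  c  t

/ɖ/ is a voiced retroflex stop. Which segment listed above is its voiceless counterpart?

The voiceless counterpart is a voiceless retroflex stop — in this inventory, /ʈ/.

/ʈ/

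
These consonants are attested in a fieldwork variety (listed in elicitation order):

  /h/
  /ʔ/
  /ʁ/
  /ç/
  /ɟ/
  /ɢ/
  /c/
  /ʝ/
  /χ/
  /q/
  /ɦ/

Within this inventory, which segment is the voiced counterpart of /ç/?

/ç/ is a voiceless palatal fricative.
The voiced counterpart is a voiced palatal fricative — in this inventory, /ʝ/.

/ʝ/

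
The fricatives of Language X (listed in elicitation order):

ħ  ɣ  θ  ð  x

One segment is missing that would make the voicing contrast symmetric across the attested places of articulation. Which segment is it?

/ʕ/

place of articulation  voiceless  voiced  
dental            θ         ð       
velar             x         ɣ       
pharyngeal        ħ         —       
The pharyngeal row has no voiced member, so the gap is the voiced pharyngeal fricative /ʕ/.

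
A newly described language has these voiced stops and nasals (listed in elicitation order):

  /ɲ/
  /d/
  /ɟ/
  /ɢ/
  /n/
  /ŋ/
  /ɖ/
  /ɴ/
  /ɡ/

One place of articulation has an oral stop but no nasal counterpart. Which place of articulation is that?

retroflex

place of articulation  oral stop  nasal   
alveolar          d         n       
retroflex         ɖ         —       
palatal           ɟ         ɲ       
velar             ɡ         ŋ       
uvular            ɢ         ɴ       
Every place of articulation has a nasal member except retroflex, where /ɳ/ would be expected.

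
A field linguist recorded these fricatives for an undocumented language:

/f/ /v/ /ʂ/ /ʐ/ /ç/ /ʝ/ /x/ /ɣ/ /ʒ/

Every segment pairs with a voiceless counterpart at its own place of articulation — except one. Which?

/ʒ/

Labiodental: /f/ ~ /v/
Retroflex: /ʂ/ ~ /ʐ/
Palatal: /ç/ ~ /ʝ/
Velar: /x/ ~ /ɣ/
Postalveolar: only /ʒ/ (voiced); no voiceless partner.
So /ʒ/ is the unpaired segment.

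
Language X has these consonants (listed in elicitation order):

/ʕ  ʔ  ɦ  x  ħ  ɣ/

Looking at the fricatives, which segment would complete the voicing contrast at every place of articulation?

Voiceless: /x/ (velar), /ħ/ (pharyngeal).
Voiced: /ɣ/ (velar), /ʕ/ (pharyngeal), /ɦ/ (glottal).
The glottal row has no voiceless member, so the gap is the voiceless glottal fricative /h/.

/h/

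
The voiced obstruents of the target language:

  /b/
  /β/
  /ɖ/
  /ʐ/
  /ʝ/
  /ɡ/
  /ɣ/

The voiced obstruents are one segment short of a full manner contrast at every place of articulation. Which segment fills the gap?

place of articulation  stop      fricative
bilabial          b         β       
retroflex         ɖ         ʐ       
palatal           —         ʝ       
velar             ɡ         ɣ       
The palatal row has no stop member, so the gap is the palatal stop /ɟ/.

/ɟ/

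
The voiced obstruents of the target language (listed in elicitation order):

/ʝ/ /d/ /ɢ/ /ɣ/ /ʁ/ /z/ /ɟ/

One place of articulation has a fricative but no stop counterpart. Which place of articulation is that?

alveolar: stop /d/, fricative /z/.
palatal: stop /ɟ/, fricative /ʝ/.
velar: stop —, fricative /ɣ/.
uvular: stop /ɢ/, fricative /ʁ/.
Every place of articulation has a stop member except velar, where /ɡ/ would be expected.

velar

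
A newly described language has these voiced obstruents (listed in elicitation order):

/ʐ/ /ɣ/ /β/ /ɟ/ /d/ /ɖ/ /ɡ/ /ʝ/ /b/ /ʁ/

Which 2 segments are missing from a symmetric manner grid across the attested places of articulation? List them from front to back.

/z/, /ɢ/

Stop: /b/ (bilabial), /d/ (alveolar), /ɖ/ (retroflex), /ɟ/ (palatal), /ɡ/ (velar).
Fricative: /β/ (bilabial), /ʐ/ (retroflex), /ʝ/ (palatal), /ɣ/ (velar), /ʁ/ (uvular).
Gaps, from front to back: alveolar lacks fricative (/z/); uvular lacks stop (/ɢ/).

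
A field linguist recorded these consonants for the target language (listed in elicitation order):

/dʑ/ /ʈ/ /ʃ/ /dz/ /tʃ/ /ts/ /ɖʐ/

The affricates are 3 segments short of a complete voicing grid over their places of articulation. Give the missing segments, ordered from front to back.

Voiceless: /ts/ (alveolar), /tʃ/ (postalveolar).
Voiced: /dz/ (alveolar), /ɖʐ/ (retroflex), /dʑ/ (alveolo-palatal).
Gaps, from front to back: postalveolar lacks voiced (/dʒ/); retroflex lacks voiceless (/ʈʂ/); alveolo-palatal lacks voiceless (/tɕ/).

/dʒ/, /ʈʂ/, /tɕ/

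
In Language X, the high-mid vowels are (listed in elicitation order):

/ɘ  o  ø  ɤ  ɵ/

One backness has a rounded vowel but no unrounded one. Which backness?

front

backness          unrounded  rounded 
front             —         ø       
central           ɘ         ɵ       
back              ɤ         o       
Every backness has an unrounded member except front, where /e/ would be expected.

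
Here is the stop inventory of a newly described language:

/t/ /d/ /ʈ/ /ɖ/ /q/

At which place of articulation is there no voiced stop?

uvular

Voiceless: /t/ (alveolar), /ʈ/ (retroflex), /q/ (uvular).
Voiced: /d/ (alveolar), /ɖ/ (retroflex).
Every place of articulation has a voiced member except uvular, where /ɢ/ would be expected.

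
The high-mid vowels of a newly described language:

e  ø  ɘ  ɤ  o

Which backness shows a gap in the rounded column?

central

Unrounded: /e/ (front), /ɘ/ (central), /ɤ/ (back).
Rounded: /ø/ (front), /o/ (back).
Every backness has a rounded member except central, where /ɵ/ would be expected.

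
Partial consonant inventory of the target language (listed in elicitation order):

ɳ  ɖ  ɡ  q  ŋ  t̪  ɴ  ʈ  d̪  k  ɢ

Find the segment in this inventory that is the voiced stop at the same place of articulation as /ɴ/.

/ɢ/

/ɴ/ is an uvular nasal.
The voiced stop at the same place is a voiced uvular stop — in this inventory, /ɢ/.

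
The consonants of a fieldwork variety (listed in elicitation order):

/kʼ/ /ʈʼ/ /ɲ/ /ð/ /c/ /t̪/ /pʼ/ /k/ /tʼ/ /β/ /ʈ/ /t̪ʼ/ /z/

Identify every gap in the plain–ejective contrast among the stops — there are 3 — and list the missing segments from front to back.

place of articulation  plain     ejective
bilabial          —         pʼ      
dental            t̪        t̪ʼ     
alveolar          —         tʼ      
retroflex         ʈ         ʈʼ      
palatal           c         —       
velar             k         kʼ      
Gaps, from front to back: bilabial lacks plain (/p/); alveolar lacks plain (/t/); palatal lacks ejective (/cʼ/).

/p/, /t/, /cʼ/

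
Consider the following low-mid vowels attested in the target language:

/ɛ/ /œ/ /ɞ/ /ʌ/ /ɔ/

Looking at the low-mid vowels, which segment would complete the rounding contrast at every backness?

/ɜ/

backness          unrounded  rounded 
front             ɛ         œ       
central           —         ɞ       
back              ʌ         ɔ       
The central row has no unrounded member, so the gap is the central unrounded vowel /ɜ/.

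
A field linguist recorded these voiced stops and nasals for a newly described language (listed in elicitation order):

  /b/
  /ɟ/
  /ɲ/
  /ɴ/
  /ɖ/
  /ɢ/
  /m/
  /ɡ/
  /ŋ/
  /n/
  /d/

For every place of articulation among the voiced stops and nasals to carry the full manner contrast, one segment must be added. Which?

/ɳ/

Oral stop: /b/ (bilabial), /d/ (alveolar), /ɖ/ (retroflex), /ɟ/ (palatal), /ɡ/ (velar), /ɢ/ (uvular).
Nasal: /m/ (bilabial), /n/ (alveolar), /ɲ/ (palatal), /ŋ/ (velar), /ɴ/ (uvular).
The retroflex row has no nasal member, so the gap is the retroflex nasal /ɳ/.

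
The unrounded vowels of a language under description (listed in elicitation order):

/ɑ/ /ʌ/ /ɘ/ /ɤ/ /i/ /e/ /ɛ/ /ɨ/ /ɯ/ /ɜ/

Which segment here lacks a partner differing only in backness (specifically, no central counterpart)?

High: /i/ ~ /ɨ/ ~ /ɯ/
High-mid: /e/ ~ /ɘ/ ~ /ɤ/
Low-mid: /ɛ/ ~ /ɜ/ ~ /ʌ/
Low: only /ɑ/ (back); no central partner.
So /ɑ/ is the unpaired segment.

/ɑ/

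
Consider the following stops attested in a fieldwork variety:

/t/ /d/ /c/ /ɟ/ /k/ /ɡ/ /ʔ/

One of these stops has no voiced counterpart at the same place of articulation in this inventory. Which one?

Alveolar: /t/ ~ /d/
Palatal: /c/ ~ /ɟ/
Velar: /k/ ~ /ɡ/
Glottal: only /ʔ/ (voiceless); no voiced partner.
So /ʔ/ is the unpaired segment.

/ʔ/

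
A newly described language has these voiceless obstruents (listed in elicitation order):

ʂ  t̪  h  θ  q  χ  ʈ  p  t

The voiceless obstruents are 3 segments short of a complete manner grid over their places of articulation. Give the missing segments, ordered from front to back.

/ɸ/, /s/, /ʔ/

bilabial: stop /p/, fricative —.
dental: stop /t̪/, fricative /θ/.
alveolar: stop /t/, fricative —.
retroflex: stop /ʈ/, fricative /ʂ/.
uvular: stop /q/, fricative /χ/.
glottal: stop —, fricative /h/.
Gaps, from front to back: bilabial lacks fricative (/ɸ/); alveolar lacks fricative (/s/); glottal lacks stop (/ʔ/).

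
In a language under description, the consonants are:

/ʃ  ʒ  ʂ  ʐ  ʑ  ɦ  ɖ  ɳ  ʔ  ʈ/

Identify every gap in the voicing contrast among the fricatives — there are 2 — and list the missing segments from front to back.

postalveolar: voiceless /ʃ/, voiced /ʒ/.
retroflex: voiceless /ʂ/, voiced /ʐ/.
alveolo-palatal: voiceless —, voiced /ʑ/.
glottal: voiceless —, voiced /ɦ/.
Gaps, from front to back: alveolo-palatal lacks voiceless (/ɕ/); glottal lacks voiceless (/h/).

/ɕ/, /h/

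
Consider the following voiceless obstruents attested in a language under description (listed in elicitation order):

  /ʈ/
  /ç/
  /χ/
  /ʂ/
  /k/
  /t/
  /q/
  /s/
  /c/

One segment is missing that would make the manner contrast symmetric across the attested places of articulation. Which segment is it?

/x/

Stop: /t/ (alveolar), /ʈ/ (retroflex), /c/ (palatal), /k/ (velar), /q/ (uvular).
Fricative: /s/ (alveolar), /ʂ/ (retroflex), /ç/ (palatal), /χ/ (uvular).
The velar row has no fricative member, so the gap is the velar fricative /x/.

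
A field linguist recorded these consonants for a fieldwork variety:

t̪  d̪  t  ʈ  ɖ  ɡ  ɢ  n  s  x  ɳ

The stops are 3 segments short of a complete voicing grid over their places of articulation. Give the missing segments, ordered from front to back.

/d/, /k/, /q/

place of articulation  voiceless  voiced  
dental            t̪        d̪      
alveolar          t         —       
retroflex         ʈ         ɖ       
velar             —         ɡ       
uvular            —         ɢ       
Gaps, from front to back: alveolar lacks voiced (/d/); velar lacks voiceless (/k/); uvular lacks voiceless (/q/).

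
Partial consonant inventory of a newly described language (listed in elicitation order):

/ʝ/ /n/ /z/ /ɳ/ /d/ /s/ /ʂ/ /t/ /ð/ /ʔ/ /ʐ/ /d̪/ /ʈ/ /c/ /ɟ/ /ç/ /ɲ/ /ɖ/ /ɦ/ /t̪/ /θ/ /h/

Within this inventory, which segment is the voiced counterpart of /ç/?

/ç/ is a voiceless palatal fricative.
The voiced counterpart is a voiced palatal fricative — in this inventory, /ʝ/.

/ʝ/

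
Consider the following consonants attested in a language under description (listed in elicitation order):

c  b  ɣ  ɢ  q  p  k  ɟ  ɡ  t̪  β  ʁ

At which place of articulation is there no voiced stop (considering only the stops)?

place of articulation  voiceless  voiced  
bilabial          p         b       
dental            t̪        —       
palatal           c         ɟ       
velar             k         ɡ       
uvular            q         ɢ       
Every place of articulation has a voiced member except dental, where /d̪/ would be expected.

dental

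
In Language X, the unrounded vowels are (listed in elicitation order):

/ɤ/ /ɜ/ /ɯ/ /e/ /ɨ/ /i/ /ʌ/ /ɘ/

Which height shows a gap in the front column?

height            front     central   back    
high              i         ɨ         ɯ       
high-mid          e         ɘ         ɤ       
low-mid           —         ɜ         ʌ       
Every height has a front member except low-mid, where /ɛ/ would be expected.

low-mid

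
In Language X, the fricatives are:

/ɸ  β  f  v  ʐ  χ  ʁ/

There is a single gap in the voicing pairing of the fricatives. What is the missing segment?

/ʂ/

Voiceless: /ɸ/ (bilabial), /f/ (labiodental), /χ/ (uvular).
Voiced: /β/ (bilabial), /v/ (labiodental), /ʐ/ (retroflex), /ʁ/ (uvular).
The retroflex row has no voiceless member, so the gap is the voiceless retroflex fricative /ʂ/.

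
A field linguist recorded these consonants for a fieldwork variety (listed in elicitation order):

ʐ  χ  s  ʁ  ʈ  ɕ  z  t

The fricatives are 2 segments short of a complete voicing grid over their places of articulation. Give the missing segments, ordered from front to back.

/ʂ/, /ʑ/

alveolar: voiceless /s/, voiced /z/.
retroflex: voiceless —, voiced /ʐ/.
alveolo-palatal: voiceless /ɕ/, voiced —.
uvular: voiceless /χ/, voiced /ʁ/.
Gaps, from front to back: retroflex lacks voiceless (/ʂ/); alveolo-palatal lacks voiced (/ʑ/).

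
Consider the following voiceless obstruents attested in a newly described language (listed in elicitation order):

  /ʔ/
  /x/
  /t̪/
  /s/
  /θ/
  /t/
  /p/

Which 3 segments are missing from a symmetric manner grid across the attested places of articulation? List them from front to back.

Stop: /p/ (bilabial), /t̪/ (dental), /t/ (alveolar), /ʔ/ (glottal).
Fricative: /θ/ (dental), /s/ (alveolar), /x/ (velar).
Gaps, from front to back: bilabial lacks fricative (/ɸ/); velar lacks stop (/k/); glottal lacks fricative (/h/).

/ɸ/, /k/, /h/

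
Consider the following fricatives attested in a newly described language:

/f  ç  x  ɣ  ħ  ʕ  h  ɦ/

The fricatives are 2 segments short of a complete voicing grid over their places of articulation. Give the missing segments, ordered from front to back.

/v/, /ʝ/

place of articulation  voiceless  voiced  
labiodental       f         —       
palatal           ç         —       
velar             x         ɣ       
pharyngeal        ħ         ʕ       
glottal           h         ɦ       
Gaps, from front to back: labiodental lacks voiced (/v/); palatal lacks voiced (/ʝ/).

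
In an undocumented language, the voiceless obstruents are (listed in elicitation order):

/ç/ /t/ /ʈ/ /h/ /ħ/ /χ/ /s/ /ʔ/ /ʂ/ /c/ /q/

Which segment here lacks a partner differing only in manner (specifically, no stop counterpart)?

/ħ/

Alveolar: /t/ ~ /s/
Retroflex: /ʈ/ ~ /ʂ/
Palatal: /c/ ~ /ç/
Uvular: /q/ ~ /χ/
Glottal: /ʔ/ ~ /h/
Pharyngeal: only /ħ/ (fricative); no stop partner.
So /ħ/ is the unpaired segment.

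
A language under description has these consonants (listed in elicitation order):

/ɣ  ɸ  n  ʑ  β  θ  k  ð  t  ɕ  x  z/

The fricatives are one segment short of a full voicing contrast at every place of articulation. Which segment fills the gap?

Voiceless: /ɸ/ (bilabial), /θ/ (dental), /ɕ/ (alveolo-palatal), /x/ (velar).
Voiced: /β/ (bilabial), /ð/ (dental), /z/ (alveolar), /ʑ/ (alveolo-palatal), /ɣ/ (velar).
The alveolar row has no voiceless member, so the gap is the voiceless alveolar fricative /s/.

/s/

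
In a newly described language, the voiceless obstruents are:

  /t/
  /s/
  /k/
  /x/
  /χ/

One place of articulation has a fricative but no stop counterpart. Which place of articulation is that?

Stop: /t/ (alveolar), /k/ (velar).
Fricative: /s/ (alveolar), /x/ (velar), /χ/ (uvular).
Every place of articulation has a stop member except uvular, where /q/ would be expected.

uvular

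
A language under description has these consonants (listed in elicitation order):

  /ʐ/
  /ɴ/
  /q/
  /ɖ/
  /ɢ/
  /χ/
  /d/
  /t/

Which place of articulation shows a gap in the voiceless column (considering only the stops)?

retroflex

alveolar: voiceless /t/, voiced /d/.
retroflex: voiceless —, voiced /ɖ/.
uvular: voiceless /q/, voiced /ɢ/.
Every place of articulation has a voiceless member except retroflex, where /ʈ/ would be expected.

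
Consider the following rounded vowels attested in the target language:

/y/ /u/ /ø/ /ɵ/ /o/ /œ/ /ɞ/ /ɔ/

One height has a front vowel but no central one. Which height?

height            front     central   back    
high              y         —         u       
high-mid          ø         ɵ         o       
low-mid           œ         ɞ         ɔ       
Every height has a central member except high, where /ʉ/ would be expected.

high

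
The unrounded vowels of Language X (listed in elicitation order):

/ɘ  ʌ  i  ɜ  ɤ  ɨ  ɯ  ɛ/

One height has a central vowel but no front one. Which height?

high-mid

high: front /i/, central /ɨ/, back /ɯ/.
high-mid: front —, central /ɘ/, back /ɤ/.
low-mid: front /ɛ/, central /ɜ/, back /ʌ/.
Every height has a front member except high-mid, where /e/ would be expected.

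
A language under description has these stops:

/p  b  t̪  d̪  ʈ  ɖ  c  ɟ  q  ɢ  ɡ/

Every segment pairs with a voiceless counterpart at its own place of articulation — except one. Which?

/ɡ/

Bilabial: /p/ ~ /b/
Dental: /t̪/ ~ /d̪/
Retroflex: /ʈ/ ~ /ɖ/
Palatal: /c/ ~ /ɟ/
Uvular: /q/ ~ /ɢ/
Velar: only /ɡ/ (voiced); no voiceless partner.
So /ɡ/ is the unpaired segment.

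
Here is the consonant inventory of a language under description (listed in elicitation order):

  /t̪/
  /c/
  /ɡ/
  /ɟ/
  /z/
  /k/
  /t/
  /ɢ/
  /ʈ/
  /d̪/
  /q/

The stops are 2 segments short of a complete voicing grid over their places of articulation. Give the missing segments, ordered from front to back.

dental: voiceless /t̪/, voiced /d̪/.
alveolar: voiceless /t/, voiced —.
retroflex: voiceless /ʈ/, voiced —.
palatal: voiceless /c/, voiced /ɟ/.
velar: voiceless /k/, voiced /ɡ/.
uvular: voiceless /q/, voiced /ɢ/.
Gaps, from front to back: alveolar lacks voiced (/d/); retroflex lacks voiced (/ɖ/).

/d/, /ɖ/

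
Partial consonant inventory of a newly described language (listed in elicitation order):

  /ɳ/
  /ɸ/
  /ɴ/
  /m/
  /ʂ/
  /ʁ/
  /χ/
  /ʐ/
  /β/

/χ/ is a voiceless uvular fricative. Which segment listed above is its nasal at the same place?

/ɴ/

The nasal at the same place is an uvular nasal — in this inventory, /ɴ/.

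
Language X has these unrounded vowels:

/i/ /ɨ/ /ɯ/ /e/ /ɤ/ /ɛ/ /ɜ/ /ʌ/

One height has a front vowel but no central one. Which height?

height            front     central   back    
high              i         ɨ         ɯ       
high-mid          e         —         ɤ       
low-mid           ɛ         ɜ         ʌ       
Every height has a central member except high-mid, where /ɘ/ would be expected.

high-mid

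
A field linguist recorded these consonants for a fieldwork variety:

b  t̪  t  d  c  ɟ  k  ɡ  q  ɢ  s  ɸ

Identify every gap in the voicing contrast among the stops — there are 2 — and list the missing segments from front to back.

bilabial: voiceless —, voiced /b/.
dental: voiceless /t̪/, voiced —.
alveolar: voiceless /t/, voiced /d/.
palatal: voiceless /c/, voiced /ɟ/.
velar: voiceless /k/, voiced /ɡ/.
uvular: voiceless /q/, voiced /ɢ/.
Gaps, from front to back: bilabial lacks voiceless (/p/); dental lacks voiced (/d̪/).

/p/, /d̪/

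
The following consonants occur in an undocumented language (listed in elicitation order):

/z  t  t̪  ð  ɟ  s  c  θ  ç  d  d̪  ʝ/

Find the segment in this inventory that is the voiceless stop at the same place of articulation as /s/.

/s/ is a voiceless alveolar fricative.
The voiceless stop at the same place is a voiceless alveolar stop — in this inventory, /t/.

/t/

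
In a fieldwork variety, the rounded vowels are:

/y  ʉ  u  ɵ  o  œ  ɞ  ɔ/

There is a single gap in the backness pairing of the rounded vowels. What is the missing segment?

high: front /y/, central /ʉ/, back /u/.
high-mid: front —, central /ɵ/, back /o/.
low-mid: front /œ/, central /ɞ/, back /ɔ/.
The high-mid row has no front member, so the gap is the high-mid front rounded vowel /ø/.

/ø/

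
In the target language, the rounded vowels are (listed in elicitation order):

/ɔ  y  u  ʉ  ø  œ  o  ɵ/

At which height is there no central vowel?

Front: /y/ (high), /ø/ (high-mid), /œ/ (low-mid).
Central: /ʉ/ (high), /ɵ/ (high-mid).
Back: /u/ (high), /o/ (high-mid), /ɔ/ (low-mid).
Every height has a central member except low-mid, where /ɞ/ would be expected.

low-mid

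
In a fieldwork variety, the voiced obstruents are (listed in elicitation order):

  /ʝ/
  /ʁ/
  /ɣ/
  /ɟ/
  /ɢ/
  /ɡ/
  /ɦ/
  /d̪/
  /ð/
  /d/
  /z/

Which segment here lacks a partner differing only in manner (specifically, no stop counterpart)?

Dental: /d̪/ ~ /ð/
Alveolar: /d/ ~ /z/
Palatal: /ɟ/ ~ /ʝ/
Velar: /ɡ/ ~ /ɣ/
Uvular: /ɢ/ ~ /ʁ/
Glottal: only /ɦ/ (fricative); no stop partner.
So /ɦ/ is the unpaired segment.

/ɦ/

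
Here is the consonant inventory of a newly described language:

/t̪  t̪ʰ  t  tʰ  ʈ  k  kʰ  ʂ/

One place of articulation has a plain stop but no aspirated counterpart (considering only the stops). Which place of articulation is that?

retroflex

Plain: /t̪/ (dental), /t/ (alveolar), /ʈ/ (retroflex), /k/ (velar).
Aspirated: /t̪ʰ/ (dental), /tʰ/ (alveolar), /kʰ/ (velar).
Every place of articulation has an aspirated member except retroflex, where /ʈʰ/ would be expected.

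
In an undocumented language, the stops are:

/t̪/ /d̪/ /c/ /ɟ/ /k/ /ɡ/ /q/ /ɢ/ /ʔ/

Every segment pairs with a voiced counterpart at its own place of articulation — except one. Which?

/ʔ/

Dental: /t̪/ ~ /d̪/
Palatal: /c/ ~ /ɟ/
Velar: /k/ ~ /ɡ/
Uvular: /q/ ~ /ɢ/
Glottal: only /ʔ/ (voiceless); no voiced partner.
So /ʔ/ is the unpaired segment.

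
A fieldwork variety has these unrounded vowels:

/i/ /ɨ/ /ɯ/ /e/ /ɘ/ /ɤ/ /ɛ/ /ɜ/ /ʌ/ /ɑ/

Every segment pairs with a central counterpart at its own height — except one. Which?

/ɑ/

High: /i/ ~ /ɨ/ ~ /ɯ/
High-mid: /e/ ~ /ɘ/ ~ /ɤ/
Low-mid: /ɛ/ ~ /ɜ/ ~ /ʌ/
Low: only /ɑ/ (back); no central partner.
So /ɑ/ is the unpaired segment.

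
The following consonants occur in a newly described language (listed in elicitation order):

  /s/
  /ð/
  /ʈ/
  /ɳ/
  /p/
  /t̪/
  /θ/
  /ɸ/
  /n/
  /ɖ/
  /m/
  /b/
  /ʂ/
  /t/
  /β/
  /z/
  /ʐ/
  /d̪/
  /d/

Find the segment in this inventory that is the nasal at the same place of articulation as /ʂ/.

/ʂ/ is a voiceless retroflex fricative.
The nasal at the same place is a retroflex nasal — in this inventory, /ɳ/.

/ɳ/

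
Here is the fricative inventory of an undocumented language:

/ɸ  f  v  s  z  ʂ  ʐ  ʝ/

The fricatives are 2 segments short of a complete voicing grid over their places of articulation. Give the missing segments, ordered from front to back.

/β/, /ç/

place of articulation  voiceless  voiced  
bilabial          ɸ         —       
labiodental       f         v       
alveolar          s         z       
retroflex         ʂ         ʐ       
palatal           —         ʝ       
Gaps, from front to back: bilabial lacks voiced (/β/); palatal lacks voiceless (/ç/).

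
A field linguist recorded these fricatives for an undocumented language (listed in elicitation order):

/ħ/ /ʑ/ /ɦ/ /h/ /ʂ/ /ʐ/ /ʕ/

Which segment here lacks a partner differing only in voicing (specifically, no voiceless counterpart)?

Retroflex: /ʂ/ ~ /ʐ/
Pharyngeal: /ħ/ ~ /ʕ/
Glottal: /h/ ~ /ɦ/
Alveolo-palatal: only /ʑ/ (voiced); no voiceless partner.
So /ʑ/ is the unpaired segment.

/ʑ/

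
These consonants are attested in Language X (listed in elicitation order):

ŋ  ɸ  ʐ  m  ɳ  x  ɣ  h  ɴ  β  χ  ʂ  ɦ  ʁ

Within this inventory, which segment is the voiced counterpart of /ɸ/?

/β/

/ɸ/ is a voiceless bilabial fricative.
The voiced counterpart is a voiced bilabial fricative — in this inventory, /β/.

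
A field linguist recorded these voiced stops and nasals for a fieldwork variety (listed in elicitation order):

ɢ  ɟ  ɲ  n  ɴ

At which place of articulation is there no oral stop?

alveolar

alveolar: oral stop —, nasal /n/.
palatal: oral stop /ɟ/, nasal /ɲ/.
uvular: oral stop /ɢ/, nasal /ɴ/.
Every place of articulation has an oral stop member except alveolar, where /d/ would be expected.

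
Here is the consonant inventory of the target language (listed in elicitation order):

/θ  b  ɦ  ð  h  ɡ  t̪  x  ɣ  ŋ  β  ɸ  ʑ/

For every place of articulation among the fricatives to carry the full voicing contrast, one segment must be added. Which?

/ɕ/

Voiceless: /ɸ/ (bilabial), /θ/ (dental), /x/ (velar), /h/ (glottal).
Voiced: /β/ (bilabial), /ð/ (dental), /ʑ/ (alveolo-palatal), /ɣ/ (velar), /ɦ/ (glottal).
The alveolo-palatal row has no voiceless member, so the gap is the voiceless alveolo-palatal fricative /ɕ/.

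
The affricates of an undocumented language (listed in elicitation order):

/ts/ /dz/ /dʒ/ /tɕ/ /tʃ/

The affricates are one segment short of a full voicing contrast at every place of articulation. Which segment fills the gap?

/dʑ/

place of articulation  voiceless  voiced  
alveolar          ts        dz      
postalveolar      tʃ        dʒ      
alveolo-palatal   tɕ        —       
The alveolo-palatal row has no voiced member, so the gap is the voiced alveolo-palatal affricate /dʑ/.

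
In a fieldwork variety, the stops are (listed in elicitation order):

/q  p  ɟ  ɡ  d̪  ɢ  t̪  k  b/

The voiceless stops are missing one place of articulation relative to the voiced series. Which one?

palatal

Voiceless: /p/ (bilabial), /t̪/ (dental), /k/ (velar), /q/ (uvular).
Voiced: /b/ (bilabial), /d̪/ (dental), /ɟ/ (palatal), /ɡ/ (velar), /ɢ/ (uvular).
Every place of articulation has a voiceless member except palatal, where /c/ would be expected.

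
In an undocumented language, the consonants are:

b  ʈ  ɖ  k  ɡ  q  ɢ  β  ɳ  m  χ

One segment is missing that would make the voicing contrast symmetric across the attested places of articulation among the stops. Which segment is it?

place of articulation  voiceless  voiced  
bilabial          —         b       
retroflex         ʈ         ɖ       
velar             k         ɡ       
uvular            q         ɢ       
The bilabial row has no voiceless member, so the gap is the voiceless bilabial stop /p/.

/p/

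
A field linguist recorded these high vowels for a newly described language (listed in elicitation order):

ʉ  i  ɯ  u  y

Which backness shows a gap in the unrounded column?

Unrounded: /i/ (front), /ɯ/ (back).
Rounded: /y/ (front), /ʉ/ (central), /u/ (back).
Every backness has an unrounded member except central, where /ɨ/ would be expected.

central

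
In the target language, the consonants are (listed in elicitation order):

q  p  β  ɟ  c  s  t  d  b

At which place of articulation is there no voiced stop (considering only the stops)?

place of articulation  voiceless  voiced  
bilabial          p         b       
alveolar          t         d       
palatal           c         ɟ       
uvular            q         —       
Every place of articulation has a voiced member except uvular, where /ɢ/ would be expected.

uvular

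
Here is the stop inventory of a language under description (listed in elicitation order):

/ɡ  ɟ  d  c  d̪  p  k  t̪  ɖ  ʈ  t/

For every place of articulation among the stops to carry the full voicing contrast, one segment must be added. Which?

/b/

Voiceless: /p/ (bilabial), /t̪/ (dental), /t/ (alveolar), /ʈ/ (retroflex), /c/ (palatal), /k/ (velar).
Voiced: /d̪/ (dental), /d/ (alveolar), /ɖ/ (retroflex), /ɟ/ (palatal), /ɡ/ (velar).
The bilabial row has no voiced member, so the gap is the voiced bilabial stop /b/.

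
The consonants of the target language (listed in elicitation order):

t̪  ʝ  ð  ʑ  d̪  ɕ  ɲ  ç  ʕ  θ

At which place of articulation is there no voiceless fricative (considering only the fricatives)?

pharyngeal

place of articulation  voiceless  voiced  
dental            θ         ð       
alveolo-palatal   ɕ         ʑ       
palatal           ç         ʝ       
pharyngeal        —         ʕ       
Every place of articulation has a voiceless member except pharyngeal, where /ħ/ would be expected.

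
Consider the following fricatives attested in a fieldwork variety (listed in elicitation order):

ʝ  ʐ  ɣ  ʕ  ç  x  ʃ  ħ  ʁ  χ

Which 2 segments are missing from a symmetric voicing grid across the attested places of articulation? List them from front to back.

/ʒ/, /ʂ/

Voiceless: /ʃ/ (postalveolar), /ç/ (palatal), /x/ (velar), /χ/ (uvular), /ħ/ (pharyngeal).
Voiced: /ʐ/ (retroflex), /ʝ/ (palatal), /ɣ/ (velar), /ʁ/ (uvular), /ʕ/ (pharyngeal).
Gaps, from front to back: postalveolar lacks voiced (/ʒ/); retroflex lacks voiceless (/ʂ/).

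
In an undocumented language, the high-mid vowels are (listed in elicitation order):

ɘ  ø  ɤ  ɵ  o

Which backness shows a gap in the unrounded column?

front

backness          unrounded  rounded 
front             —         ø       
central           ɘ         ɵ       
back              ɤ         o       
Every backness has an unrounded member except front, where /e/ would be expected.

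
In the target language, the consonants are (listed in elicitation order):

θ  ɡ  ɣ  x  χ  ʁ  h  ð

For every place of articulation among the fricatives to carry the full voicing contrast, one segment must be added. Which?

dental: voiceless /θ/, voiced /ð/.
velar: voiceless /x/, voiced /ɣ/.
uvular: voiceless /χ/, voiced /ʁ/.
glottal: voiceless /h/, voiced —.
The glottal row has no voiced member, so the gap is the voiced glottal fricative /ɦ/.

/ɦ/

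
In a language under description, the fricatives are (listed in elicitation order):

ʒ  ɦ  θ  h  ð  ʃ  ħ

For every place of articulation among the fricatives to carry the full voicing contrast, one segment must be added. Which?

/ʕ/

Voiceless: /θ/ (dental), /ʃ/ (postalveolar), /ħ/ (pharyngeal), /h/ (glottal).
Voiced: /ð/ (dental), /ʒ/ (postalveolar), /ɦ/ (glottal).
The pharyngeal row has no voiced member, so the gap is the voiced pharyngeal fricative /ʕ/.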